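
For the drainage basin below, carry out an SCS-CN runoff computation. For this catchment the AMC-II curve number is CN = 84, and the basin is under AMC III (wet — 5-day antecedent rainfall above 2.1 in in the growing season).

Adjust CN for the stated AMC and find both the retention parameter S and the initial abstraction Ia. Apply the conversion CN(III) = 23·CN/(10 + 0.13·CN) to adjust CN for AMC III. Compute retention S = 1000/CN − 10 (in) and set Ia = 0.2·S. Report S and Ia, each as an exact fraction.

CN(III) from CN(II)=84: (23·84)/(10 + 0.13·84) = 48300/523 ≈ 92.352
S = 1000/(48300/523) − 10 = 400/483 in ≈ 0.828 in
Ia = 0.2·(400/483) = 80/483 in ≈ 0.166 in

S = 400/483 in ≈ 0.828 in; Ia = 80/483 in ≈ 0.166 in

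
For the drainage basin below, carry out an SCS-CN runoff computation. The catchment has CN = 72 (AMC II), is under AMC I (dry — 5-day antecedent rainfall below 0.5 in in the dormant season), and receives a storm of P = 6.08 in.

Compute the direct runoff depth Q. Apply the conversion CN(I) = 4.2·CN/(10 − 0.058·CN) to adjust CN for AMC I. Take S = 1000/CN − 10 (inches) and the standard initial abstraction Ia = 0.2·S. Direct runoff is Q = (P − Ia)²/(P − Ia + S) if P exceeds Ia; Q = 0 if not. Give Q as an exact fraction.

Q = 2036329/1536300 in ≈ 1.325 in

Adjust CN=72 to AMC I: 4.2·72/(10 − 0.058·72) → (1512/5) ÷ (728/125) = 675/13 ≈ 51.923
Retention S: 1000/CN − 10 with CN=51.923 → S = 250/27 ≈ 9.259 in
Ia = 0.2·(250/27) = 50/27 in ≈ 1.852 in
Since P=6.080 > Ia=1.852: effective rainfall P−Ia = 2854/675 in
Q = (2854/675)²/((2854/675) + 250/27) = (8145316/455625)/(9104/675) = 2036329/1536300 in ≈ 1.325 in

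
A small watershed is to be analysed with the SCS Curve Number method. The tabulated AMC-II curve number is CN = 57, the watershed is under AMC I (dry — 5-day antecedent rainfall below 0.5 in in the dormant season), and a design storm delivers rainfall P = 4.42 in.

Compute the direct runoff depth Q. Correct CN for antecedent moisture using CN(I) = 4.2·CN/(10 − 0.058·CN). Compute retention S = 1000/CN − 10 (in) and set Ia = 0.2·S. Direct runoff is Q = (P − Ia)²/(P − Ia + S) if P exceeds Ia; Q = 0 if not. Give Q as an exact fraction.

Q = 2453914369/67303539450 in ≈ 0.036 in

CN(I) from CN(II)=57: (4.2·57)/(10 − 0.058·57) = 119700/3347 ≈ 35.763
Retention S: 1000/CN − 10 with CN=35.763 → S = 21500/1197 ≈ 17.962 in
Initial abstraction Ia = S/5 = (21500/1197)/5 = 4300/1197 ≈ 3.592 in
Excess rainfall: 4.420 − 3.592 = 0.828 in; P > Ia so Q > 0
Q: (49537/59850)² ÷ (1124537/59850) = 2453914369/67303539450 in (≈ 0.036 in)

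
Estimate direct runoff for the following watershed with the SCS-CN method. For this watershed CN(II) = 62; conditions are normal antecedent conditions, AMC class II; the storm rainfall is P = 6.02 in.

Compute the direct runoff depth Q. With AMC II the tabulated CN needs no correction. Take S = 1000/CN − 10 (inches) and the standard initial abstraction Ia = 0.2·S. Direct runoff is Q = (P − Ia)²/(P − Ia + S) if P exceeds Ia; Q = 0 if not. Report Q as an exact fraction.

CN(II) = 62; AMC II needs no correction.
Max retention: S = 1000/62 − 10 = 190/31 in (≈ 6.129 in)
Ia = 0.2·(190/31) = 38/31 in ≈ 1.226 in
Excess rainfall: 6.020 − 1.226 = 4.794 in; P > Ia so Q > 0
Q = (7431/1550)²/((7431/1550) + 190/31) = (55219761/2402500)/(16931/1550) = 55219761/26243050 in ≈ 2.104 in

Q = 55219761/26243050 in ≈ 2.104 in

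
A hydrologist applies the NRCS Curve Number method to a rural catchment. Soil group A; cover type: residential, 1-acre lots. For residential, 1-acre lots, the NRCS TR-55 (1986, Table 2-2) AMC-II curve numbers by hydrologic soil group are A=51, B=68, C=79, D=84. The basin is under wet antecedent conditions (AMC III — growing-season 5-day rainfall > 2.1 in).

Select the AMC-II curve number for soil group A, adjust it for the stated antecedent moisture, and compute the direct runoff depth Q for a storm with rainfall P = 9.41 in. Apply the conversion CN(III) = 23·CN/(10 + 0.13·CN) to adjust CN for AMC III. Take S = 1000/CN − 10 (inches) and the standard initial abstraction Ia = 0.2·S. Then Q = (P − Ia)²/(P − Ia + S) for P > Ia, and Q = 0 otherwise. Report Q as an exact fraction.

Q = 1011619558849/175456518900 in ≈ 5.766 in

NRCS table: residential, 1-acre lots, soil group A → CN(II) = 51
Wet (AMC III): CN(III) = 23·51/(10 + 0.13·51) = 1173/(1663/100) = 117300/1663 ≈ 70.535
Max retention: S = 1000/(117300/1663) − 10 = 4900/1173 in (≈ 4.177 in)
Ia = 0.2·(4900/1173) = 980/1173 in ≈ 0.835 in
Since P=9.410 > Ia=0.835: effective rainfall P−Ia = 1005793/117300 in
Q: (1005793/117300)² ÷ (1495793/117300) = 1011619558849/175456518900 in (≈ 5.766 in)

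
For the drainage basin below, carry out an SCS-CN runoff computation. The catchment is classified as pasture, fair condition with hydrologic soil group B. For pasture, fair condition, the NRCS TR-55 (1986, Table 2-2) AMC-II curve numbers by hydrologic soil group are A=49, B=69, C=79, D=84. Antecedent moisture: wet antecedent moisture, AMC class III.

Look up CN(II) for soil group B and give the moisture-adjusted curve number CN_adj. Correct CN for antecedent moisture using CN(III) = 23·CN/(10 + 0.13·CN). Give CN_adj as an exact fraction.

CN_adj = 158700/1897 ≈ 83.658

NRCS table: pasture, fair condition, soil group B → CN(II) = 69
Adjust CN=69 to AMC III: 23·69/(10 + 0.13·69) → 1587 ÷ (1897/100) = 158700/1897 ≈ 83.658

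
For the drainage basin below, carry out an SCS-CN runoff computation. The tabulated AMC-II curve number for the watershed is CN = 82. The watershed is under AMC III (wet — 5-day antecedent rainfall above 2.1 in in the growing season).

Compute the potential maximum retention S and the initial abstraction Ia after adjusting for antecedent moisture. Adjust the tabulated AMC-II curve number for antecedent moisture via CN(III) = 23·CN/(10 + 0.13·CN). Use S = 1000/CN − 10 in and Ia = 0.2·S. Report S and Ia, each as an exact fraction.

S = 900/943 in ≈ 0.954 in; Ia = 180/943 in ≈ 0.191 in

Adjust CN=82 to AMC III: 23·82/(10 + 0.13·82) → 1886 ÷ (1033/50) = 94300/1033 ≈ 91.288
Max retention: S = 1000/(94300/1033) − 10 = 900/943 in (≈ 0.954 in)
Ia = 0.2S: 0.2·0.954 = 0.191 in (exactly 180/943)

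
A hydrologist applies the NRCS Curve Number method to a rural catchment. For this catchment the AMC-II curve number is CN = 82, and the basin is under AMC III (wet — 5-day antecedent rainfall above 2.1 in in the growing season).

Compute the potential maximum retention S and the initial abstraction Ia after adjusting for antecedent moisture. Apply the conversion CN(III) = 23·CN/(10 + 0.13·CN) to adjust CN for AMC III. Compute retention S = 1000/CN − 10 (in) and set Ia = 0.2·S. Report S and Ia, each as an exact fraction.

Adjust CN=82 to AMC III: 23·82/(10 + 0.13·82) → 1886 ÷ (1033/50) = 94300/1033 ≈ 91.288
Max retention: S = 1000/(94300/1033) − 10 = 900/943 in (≈ 0.954 in)
Ia = 0.2S: 0.2·0.954 = 0.191 in (exactly 180/943)

S = 900/943 in ≈ 0.954 in; Ia = 180/943 in ≈ 0.191 in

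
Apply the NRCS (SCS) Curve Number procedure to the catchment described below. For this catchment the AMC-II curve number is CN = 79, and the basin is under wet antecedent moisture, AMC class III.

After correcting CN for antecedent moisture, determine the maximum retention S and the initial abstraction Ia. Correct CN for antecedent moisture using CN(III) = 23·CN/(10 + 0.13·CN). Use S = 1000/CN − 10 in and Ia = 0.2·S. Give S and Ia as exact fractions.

S = 2100/1817 in ≈ 1.156 in; Ia = 420/1817 in ≈ 0.231 in

Adjust CN=79 to AMC III: 23·79/(10 + 0.13·79) → 1817 ÷ (2027/100) = 181700/2027 ≈ 89.640
S = 1000/(181700/2027) − 10 = 2100/1817 in ≈ 1.156 in
Ia = 0.2S: 0.2·1.156 = 0.231 in (exactly 420/1817)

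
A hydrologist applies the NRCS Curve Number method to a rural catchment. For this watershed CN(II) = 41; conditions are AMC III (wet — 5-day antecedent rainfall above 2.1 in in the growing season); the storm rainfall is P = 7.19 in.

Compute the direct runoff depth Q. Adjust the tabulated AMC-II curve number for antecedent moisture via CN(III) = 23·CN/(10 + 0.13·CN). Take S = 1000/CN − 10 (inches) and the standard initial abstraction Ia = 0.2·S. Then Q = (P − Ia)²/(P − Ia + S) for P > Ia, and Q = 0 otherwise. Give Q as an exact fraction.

Q = 313619040289/108446603100 in ≈ 2.892 in

CN(III) from CN(II)=41: (23·41)/(10 + 0.13·41) = 94300/1533 ≈ 61.513
Retention S: 1000/CN − 10 with CN=61.513 → S = 5900/943 ≈ 6.257 in
Ia = 0.2S: 0.2·6.257 = 1.251 in (exactly 1180/943)
Excess rainfall: 7.190 − 1.251 = 5.939 in; P > Ia so Q > 0
Runoff Q = (P−Ia)²/(P−Ia+S) = (5.939)²/(5.939+6.257) = 313619040289/108446603100 ≈ 2.892 in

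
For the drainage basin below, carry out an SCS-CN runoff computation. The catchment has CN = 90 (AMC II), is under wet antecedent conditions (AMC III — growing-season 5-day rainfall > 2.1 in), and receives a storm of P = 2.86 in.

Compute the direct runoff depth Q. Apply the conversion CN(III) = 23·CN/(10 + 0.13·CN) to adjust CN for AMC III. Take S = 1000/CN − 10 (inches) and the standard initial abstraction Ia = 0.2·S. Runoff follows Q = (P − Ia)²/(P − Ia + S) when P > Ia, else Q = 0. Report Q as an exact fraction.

Q = 818017201/347770350 in ≈ 2.352 in

CN(III) from CN(II)=90: (23·90)/(10 + 0.13·90) = 20700/217 ≈ 95.392
S = 1000/(20700/217) − 10 = 100/207 in ≈ 0.483 in
Ia = 0.2S: 0.2·0.483 = 0.097 in (exactly 20/207)
Excess rainfall: 2.860 − 0.097 = 2.763 in; P > Ia so Q > 0
Q: (28601/10350)² ÷ (33601/10350) = 818017201/347770350 in (≈ 2.352 in)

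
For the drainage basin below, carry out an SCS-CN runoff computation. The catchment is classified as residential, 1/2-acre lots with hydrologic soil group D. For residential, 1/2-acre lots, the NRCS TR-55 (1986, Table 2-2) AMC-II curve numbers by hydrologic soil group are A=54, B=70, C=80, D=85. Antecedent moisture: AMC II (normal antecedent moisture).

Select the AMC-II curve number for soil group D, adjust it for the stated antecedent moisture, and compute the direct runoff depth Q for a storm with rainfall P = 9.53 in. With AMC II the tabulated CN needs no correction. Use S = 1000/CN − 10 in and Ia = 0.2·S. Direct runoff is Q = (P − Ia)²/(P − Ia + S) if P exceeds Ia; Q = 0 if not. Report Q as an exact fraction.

Q = 243391201/31621700 in ≈ 7.697 in

NRCS table: residential, 1/2-acre lots, soil group D → CN(II) = 85
AMC II — tabulated CN = 85 applies directly.
Max retention: S = 1000/85 − 10 = 30/17 in (≈ 1.765 in)
Ia = 0.2S: 0.2·1.765 = 0.353 in (exactly 6/17)
Since P=9.530 > Ia=0.353: effective rainfall P−Ia = 15601/1700 in
Q: (15601/1700)² ÷ (18601/1700) = 243391201/31621700 in (≈ 7.697 in)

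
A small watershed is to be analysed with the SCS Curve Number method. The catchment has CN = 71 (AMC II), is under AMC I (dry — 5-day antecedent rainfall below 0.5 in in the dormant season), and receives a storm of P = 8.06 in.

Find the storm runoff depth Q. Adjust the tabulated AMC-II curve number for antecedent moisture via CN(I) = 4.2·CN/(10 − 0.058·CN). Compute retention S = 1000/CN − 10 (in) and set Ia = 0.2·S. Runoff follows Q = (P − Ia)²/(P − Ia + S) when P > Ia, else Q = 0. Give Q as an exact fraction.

Q = 207820192129/88034082150 in ≈ 2.361 in

CN(I) from CN(II)=71: (4.2·71)/(10 − 0.058·71) = 149100/2941 ≈ 50.697
Retention S: 1000/CN − 10 with CN=50.697 → S = 14500/1491 ≈ 9.725 in
Ia = 0.2S: 0.2·9.725 = 1.945 in (exactly 2900/1491)
Since P=8.060 > Ia=1.945: effective rainfall P−Ia = 455873/74550 in
Runoff Q = (P−Ia)²/(P−Ia+S) = (6.115)²/(6.115+9.725) = 207820192129/88034082150 ≈ 2.361 in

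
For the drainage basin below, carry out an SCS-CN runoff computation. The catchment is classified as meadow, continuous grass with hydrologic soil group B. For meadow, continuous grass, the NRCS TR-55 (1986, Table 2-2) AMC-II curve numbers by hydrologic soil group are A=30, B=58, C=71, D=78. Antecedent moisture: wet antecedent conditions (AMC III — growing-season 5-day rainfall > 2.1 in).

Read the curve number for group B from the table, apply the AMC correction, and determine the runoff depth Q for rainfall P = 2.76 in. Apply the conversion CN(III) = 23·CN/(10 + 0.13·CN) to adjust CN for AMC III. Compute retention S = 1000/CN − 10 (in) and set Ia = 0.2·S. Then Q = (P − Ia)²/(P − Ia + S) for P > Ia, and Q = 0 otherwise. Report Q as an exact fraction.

NRCS table: meadow, continuous grass, soil group B → CN(II) = 58
CN(III) from CN(II)=58: (23·58)/(10 + 0.13·58) = 66700/877 ≈ 76.055
Retention S: 1000/CN − 10 with CN=76.055 → S = 2100/667 ≈ 3.148 in
Ia = 0.2S: 0.2·3.148 = 0.630 in (exactly 420/667)
Since P=2.760 > Ia=0.630: effective rainfall P−Ia = 35523/16675 in
Q = (35523/16675)²/((35523/16675) + 2100/667) = (1261883529/278055625)/(88023/16675) = 420627843/489261175 in ≈ 0.860 in

Q = 420627843/489261175 in ≈ 0.860 in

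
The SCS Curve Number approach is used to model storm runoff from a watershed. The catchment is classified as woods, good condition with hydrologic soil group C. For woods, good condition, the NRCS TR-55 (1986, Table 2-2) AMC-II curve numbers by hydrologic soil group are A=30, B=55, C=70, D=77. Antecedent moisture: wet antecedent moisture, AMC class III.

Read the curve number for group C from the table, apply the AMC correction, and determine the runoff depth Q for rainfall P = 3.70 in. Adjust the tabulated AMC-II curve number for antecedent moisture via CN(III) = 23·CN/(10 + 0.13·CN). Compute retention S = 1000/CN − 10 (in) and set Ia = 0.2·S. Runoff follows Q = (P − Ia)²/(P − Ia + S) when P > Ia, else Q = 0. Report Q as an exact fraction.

NRCS table: woods, good condition, soil group C → CN(II) = 70
Adjust CN=70 to AMC III: 23·70/(10 + 0.13·70) → 1610 ÷ (191/10) = 16100/191 ≈ 84.293
S = 1000/(16100/191) − 10 = 300/161 in ≈ 1.863 in
Initial abstraction Ia = S/5 = (300/161)/5 = 60/161 ≈ 0.373 in
Excess rainfall: 3.700 − 0.373 = 3.327 in; P > Ia so Q > 0
Q: (5357/1610)² ÷ (8357/1610) = 28697449/13454770 in (≈ 2.133 in)

Q = 28697449/13454770 in ≈ 2.133 in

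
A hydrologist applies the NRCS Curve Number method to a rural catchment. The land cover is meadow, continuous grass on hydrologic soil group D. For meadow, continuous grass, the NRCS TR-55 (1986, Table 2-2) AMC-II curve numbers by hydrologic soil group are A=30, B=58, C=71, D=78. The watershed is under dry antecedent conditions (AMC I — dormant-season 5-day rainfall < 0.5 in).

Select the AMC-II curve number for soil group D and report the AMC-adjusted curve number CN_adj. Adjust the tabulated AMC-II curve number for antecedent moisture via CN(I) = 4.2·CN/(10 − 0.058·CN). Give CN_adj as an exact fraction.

NRCS table: meadow, continuous grass, soil group D → CN(II) = 78
Dry (AMC I): CN(I) = 4.2·78/(10 − 0.058·78) = (1638/5)/(1369/250) = 81900/1369 ≈ 59.825

CN_adj = 81900/1369 ≈ 59.825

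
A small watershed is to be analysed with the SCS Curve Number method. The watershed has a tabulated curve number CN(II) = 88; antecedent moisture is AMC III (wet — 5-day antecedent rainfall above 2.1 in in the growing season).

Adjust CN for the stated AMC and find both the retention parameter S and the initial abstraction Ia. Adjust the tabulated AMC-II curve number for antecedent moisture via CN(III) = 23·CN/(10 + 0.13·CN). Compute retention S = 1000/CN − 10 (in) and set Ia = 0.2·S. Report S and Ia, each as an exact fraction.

S = 150/253 in ≈ 0.593 in; Ia = 30/253 in ≈ 0.119 in

CN(III) from CN(II)=88: (23·88)/(10 + 0.13·88) = 6325/67 ≈ 94.403
Max retention: S = 1000/(6325/67) − 10 = 150/253 in (≈ 0.593 in)
Initial abstraction Ia = S/5 = (150/253)/5 = 30/253 ≈ 0.119 in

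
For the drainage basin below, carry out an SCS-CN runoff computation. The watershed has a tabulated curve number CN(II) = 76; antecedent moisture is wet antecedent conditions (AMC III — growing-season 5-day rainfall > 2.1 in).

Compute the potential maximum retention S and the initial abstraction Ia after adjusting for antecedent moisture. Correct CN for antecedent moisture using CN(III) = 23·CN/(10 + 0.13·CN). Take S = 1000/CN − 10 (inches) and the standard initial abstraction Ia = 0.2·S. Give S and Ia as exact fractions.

S = 600/437 in ≈ 1.373 in; Ia = 120/437 in ≈ 0.275 in

Wet (AMC III): CN(III) = 23·76/(10 + 0.13·76) = 1748/(497/25) = 43700/497 ≈ 87.928
S = 1000/(43700/497) − 10 = 600/437 in ≈ 1.373 in
Ia = 0.2·(600/437) = 120/437 in ≈ 0.275 in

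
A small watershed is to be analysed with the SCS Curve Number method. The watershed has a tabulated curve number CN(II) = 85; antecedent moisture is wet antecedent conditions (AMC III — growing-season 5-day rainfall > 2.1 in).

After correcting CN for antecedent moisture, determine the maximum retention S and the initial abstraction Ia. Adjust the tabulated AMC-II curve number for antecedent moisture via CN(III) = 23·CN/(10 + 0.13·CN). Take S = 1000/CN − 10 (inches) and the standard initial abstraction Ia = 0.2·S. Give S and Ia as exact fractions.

S = 300/391 in ≈ 0.767 in; Ia = 60/391 in ≈ 0.153 in

CN(III) from CN(II)=85: (23·85)/(10 + 0.13·85) = 39100/421 ≈ 92.874
S = 1000/(39100/421) − 10 = 300/391 in ≈ 0.767 in
Ia = 0.2·(300/391) = 60/391 in ≈ 0.153 in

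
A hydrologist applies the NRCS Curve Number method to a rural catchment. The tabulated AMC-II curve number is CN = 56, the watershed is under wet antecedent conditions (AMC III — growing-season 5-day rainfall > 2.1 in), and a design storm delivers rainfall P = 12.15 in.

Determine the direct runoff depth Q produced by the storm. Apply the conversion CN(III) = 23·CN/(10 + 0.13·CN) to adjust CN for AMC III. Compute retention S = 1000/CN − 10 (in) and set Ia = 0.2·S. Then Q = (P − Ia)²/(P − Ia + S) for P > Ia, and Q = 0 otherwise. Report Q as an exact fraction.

Wet (AMC III): CN(III) = 23·56/(10 + 0.13·56) = 1288/(432/25) = 4025/54 ≈ 74.537
Max retention: S = 1000/(4025/54) − 10 = 550/161 in (≈ 3.416 in)
Ia = 0.2·(550/161) = 110/161 in ≈ 0.683 in
P − Ia = 12.150 − 0.683 = 36923/3220 ≈ 11.467 in (> 0, runoff occurs)
Runoff Q = (P−Ia)²/(P−Ia+S) = (11.467)²/(11.467+3.416) = 1363307929/154312060 ≈ 8.835 in

Q = 1363307929/154312060 in ≈ 8.835 in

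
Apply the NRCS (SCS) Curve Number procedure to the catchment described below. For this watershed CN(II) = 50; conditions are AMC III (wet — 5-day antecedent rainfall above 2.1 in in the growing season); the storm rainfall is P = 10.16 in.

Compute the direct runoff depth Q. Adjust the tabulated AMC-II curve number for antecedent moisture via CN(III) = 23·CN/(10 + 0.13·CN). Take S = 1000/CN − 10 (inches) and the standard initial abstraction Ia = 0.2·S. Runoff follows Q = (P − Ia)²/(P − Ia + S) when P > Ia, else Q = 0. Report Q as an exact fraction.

Wet (AMC III): CN(III) = 23·50/(10 + 0.13·50) = 1150/(33/2) = 2300/33 ≈ 69.697
Retention S: 1000/CN − 10 with CN=69.697 → S = 100/23 ≈ 4.348 in
Ia = 0.2S: 0.2·4.348 = 0.870 in (exactly 20/23)
P − Ia = 10.160 − 0.870 = 5342/575 ≈ 9.290 in (> 0, runoff occurs)
Runoff Q = (P−Ia)²/(P−Ia+S) = (9.290)²/(9.290+4.348) = 14268482/2254575 ≈ 6.329 in

Q = 14268482/2254575 in ≈ 6.329 in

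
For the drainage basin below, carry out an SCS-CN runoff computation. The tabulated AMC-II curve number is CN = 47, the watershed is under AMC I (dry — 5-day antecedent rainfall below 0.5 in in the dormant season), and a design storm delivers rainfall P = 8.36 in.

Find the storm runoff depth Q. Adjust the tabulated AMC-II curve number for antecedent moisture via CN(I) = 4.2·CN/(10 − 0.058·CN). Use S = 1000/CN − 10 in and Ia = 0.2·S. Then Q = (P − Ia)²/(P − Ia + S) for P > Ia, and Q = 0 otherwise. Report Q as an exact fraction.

Q = 5443931089/18167783025 in ≈ 0.300 in

Adjust CN=47 to AMC I: 4.2·47/(10 − 0.058·47) → (987/5) ÷ (3637/500) = 98700/3637 ≈ 27.138
Retention S: 1000/CN − 10 with CN=27.138 → S = 26500/987 ≈ 26.849 in
Ia = 0.2S: 0.2·26.849 = 5.370 in (exactly 5300/987)
Excess rainfall: 8.360 − 5.370 = 2.990 in; P > Ia so Q > 0
Q = (73783/24675)²/((73783/24675) + 26500/987) = (5443931089/608855625)/(736283/24675) = 5443931089/18167783025 in ≈ 0.300 in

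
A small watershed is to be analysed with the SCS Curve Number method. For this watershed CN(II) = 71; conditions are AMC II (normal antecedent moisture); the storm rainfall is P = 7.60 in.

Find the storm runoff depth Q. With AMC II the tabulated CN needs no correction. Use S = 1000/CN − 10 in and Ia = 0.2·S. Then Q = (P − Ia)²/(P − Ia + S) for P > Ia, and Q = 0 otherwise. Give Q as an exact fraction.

Q = 2899232/684795 in ≈ 4.234 in

Average conditions: CN = 71 (no AMC adjustment).
Retention S: 1000/CN − 10 with CN=71.000 → S = 290/71 ≈ 4.085 in
Ia = 0.2S: 0.2·4.085 = 0.817 in (exactly 58/71)
Since P=7.600 > Ia=0.817: effective rainfall P−Ia = 2408/355 in
Runoff Q = (P−Ia)²/(P−Ia+S) = (6.783)²/(6.783+4.085) = 2899232/684795 ≈ 4.234 in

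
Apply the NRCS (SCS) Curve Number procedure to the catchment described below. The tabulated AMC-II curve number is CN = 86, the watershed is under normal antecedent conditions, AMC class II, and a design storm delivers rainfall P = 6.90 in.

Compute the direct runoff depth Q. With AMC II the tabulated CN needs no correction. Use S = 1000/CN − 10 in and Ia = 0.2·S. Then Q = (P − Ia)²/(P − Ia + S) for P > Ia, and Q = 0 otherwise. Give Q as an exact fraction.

Q = 7991929/1516610 in ≈ 5.270 in

AMC II — tabulated CN = 86 applies directly.
Retention S: 1000/CN − 10 with CN=86.000 → S = 70/43 ≈ 1.628 in
Ia = 0.2S: 0.2·1.628 = 0.326 in (exactly 14/43)
P − Ia = 6.900 − 0.326 = 2827/430 ≈ 6.574 in (> 0, runoff occurs)
Q = (2827/430)²/((2827/430) + 70/43) = (7991929/184900)/(3527/430) = 7991929/1516610 in ≈ 5.270 in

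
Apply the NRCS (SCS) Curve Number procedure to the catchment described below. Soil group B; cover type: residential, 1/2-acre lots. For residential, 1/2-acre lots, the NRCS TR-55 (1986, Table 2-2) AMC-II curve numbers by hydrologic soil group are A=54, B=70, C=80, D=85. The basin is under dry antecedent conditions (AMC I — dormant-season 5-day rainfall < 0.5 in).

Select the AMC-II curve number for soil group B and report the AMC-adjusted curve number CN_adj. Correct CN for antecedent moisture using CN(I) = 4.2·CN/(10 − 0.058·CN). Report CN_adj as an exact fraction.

CN_adj = 4900/99 ≈ 49.495

NRCS table: residential, 1/2-acre lots, soil group B → CN(II) = 70
CN(I) from CN(II)=70: (4.2·70)/(10 − 0.058·70) = 4900/99 ≈ 49.495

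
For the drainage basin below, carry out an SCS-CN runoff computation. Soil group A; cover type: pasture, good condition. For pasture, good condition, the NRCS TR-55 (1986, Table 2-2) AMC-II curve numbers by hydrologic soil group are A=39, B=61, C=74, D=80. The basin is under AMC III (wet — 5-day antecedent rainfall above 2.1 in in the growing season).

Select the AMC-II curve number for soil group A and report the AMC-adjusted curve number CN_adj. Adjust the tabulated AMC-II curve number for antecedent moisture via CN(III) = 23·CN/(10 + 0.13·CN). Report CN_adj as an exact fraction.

NRCS table: pasture, good condition, soil group A → CN(II) = 39
Wet (AMC III): CN(III) = 23·39/(10 + 0.13·39) = 897/(1507/100) = 89700/1507 ≈ 59.522

CN_adj = 89700/1507 ≈ 59.522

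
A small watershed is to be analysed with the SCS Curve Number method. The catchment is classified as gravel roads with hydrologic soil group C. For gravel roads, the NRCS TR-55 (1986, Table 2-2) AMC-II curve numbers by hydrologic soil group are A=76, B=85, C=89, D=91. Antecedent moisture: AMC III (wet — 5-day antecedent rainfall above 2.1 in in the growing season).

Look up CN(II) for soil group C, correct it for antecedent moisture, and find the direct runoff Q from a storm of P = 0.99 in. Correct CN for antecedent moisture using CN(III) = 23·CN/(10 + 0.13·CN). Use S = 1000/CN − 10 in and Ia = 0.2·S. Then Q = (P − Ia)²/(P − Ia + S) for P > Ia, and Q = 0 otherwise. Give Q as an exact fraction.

Q = 2966864219/5408788100 in ≈ 0.549 in

NRCS table: gravel roads, soil group C → CN(II) = 89
CN(III) from CN(II)=89: (23·89)/(10 + 0.13·89) = 204700/2157 ≈ 94.900
Max retention: S = 1000/(204700/2157) − 10 = 1100/2047 in (≈ 0.537 in)
Ia = 0.2·(1100/2047) = 220/2047 in ≈ 0.107 in
Excess rainfall: 0.990 − 0.107 = 0.883 in; P > Ia so Q > 0
Q = (180653/204700)²/((180653/204700) + 1100/2047) = (32635506409/41902090000)/(290653/204700) = 2966864219/5408788100 in ≈ 0.549 in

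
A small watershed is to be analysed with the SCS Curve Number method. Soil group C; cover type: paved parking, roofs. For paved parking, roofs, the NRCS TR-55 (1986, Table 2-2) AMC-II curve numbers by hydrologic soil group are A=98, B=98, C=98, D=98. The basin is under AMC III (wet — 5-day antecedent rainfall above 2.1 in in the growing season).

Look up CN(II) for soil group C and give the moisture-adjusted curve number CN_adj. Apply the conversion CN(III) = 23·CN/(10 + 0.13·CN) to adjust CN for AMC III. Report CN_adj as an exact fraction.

NRCS table: paved parking, roofs, soil group C → CN(II) = 98
CN(III) from CN(II)=98: (23·98)/(10 + 0.13·98) = 112700/1137 ≈ 99.120

CN_adj = 112700/1137 ≈ 99.120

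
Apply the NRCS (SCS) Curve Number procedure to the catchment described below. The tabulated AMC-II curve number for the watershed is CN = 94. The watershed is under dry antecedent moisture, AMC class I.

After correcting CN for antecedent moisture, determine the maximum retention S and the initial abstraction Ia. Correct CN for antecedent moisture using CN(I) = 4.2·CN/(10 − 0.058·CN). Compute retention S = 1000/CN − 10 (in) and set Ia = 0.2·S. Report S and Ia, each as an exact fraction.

Adjust CN=94 to AMC I: 4.2·94/(10 − 0.058·94) → (1974/5) ÷ (1137/250) = 32900/379 ≈ 86.807
Retention S: 1000/CN − 10 with CN=86.807 → S = 500/329 ≈ 1.520 in
Initial abstraction Ia = S/5 = (500/329)/5 = 100/329 ≈ 0.304 in

S = 500/329 in ≈ 1.520 in; Ia = 100/329 in ≈ 0.304 in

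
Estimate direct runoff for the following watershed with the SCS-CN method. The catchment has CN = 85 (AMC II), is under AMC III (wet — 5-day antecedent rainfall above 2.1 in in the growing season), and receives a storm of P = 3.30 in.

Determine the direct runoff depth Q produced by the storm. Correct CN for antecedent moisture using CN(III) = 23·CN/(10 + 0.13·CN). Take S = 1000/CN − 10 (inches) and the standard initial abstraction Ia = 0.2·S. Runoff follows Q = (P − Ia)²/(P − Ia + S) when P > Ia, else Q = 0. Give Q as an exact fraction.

CN(III) from CN(II)=85: (23·85)/(10 + 0.13·85) = 39100/421 ≈ 92.874
S = 1000/(39100/421) − 10 = 300/391 in ≈ 0.767 in
Ia = 0.2S: 0.2·0.767 = 0.153 in (exactly 60/391)
Excess rainfall: 3.300 − 0.153 = 3.147 in; P > Ia so Q > 0
Runoff Q = (P−Ia)²/(P−Ia+S) = (3.147)²/(3.147+0.767) = 50454603/19944910 ≈ 2.530 in

Q = 50454603/19944910 in ≈ 2.530 in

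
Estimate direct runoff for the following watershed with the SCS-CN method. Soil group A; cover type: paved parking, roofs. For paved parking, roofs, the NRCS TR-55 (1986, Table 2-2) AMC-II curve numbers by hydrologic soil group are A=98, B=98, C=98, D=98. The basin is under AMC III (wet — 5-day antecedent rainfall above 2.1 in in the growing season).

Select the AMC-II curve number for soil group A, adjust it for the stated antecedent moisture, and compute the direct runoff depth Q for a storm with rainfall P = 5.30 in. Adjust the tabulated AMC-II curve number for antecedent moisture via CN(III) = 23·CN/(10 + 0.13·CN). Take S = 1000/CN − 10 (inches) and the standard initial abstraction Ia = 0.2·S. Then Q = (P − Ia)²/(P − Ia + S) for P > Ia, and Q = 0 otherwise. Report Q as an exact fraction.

NRCS table: paved parking, roofs, soil group A → CN(II) = 98
Wet (AMC III): CN(III) = 23·98/(10 + 0.13·98) = 2254/(1137/50) = 112700/1137 ≈ 99.120
Max retention: S = 1000/(112700/1137) − 10 = 100/1127 in (≈ 0.089 in)
Initial abstraction Ia = S/5 = (100/1127)/5 = 20/1127 ≈ 0.018 in
P − Ia = 5.300 − 0.018 = 59531/11270 ≈ 5.282 in (> 0, runoff occurs)
Q = (59531/11270)²/((59531/11270) + 100/1127) = (3543939961/127012900)/(60531/11270) = 3543939961/682184370 in ≈ 5.195 in

Q = 3543939961/682184370 in ≈ 5.195 in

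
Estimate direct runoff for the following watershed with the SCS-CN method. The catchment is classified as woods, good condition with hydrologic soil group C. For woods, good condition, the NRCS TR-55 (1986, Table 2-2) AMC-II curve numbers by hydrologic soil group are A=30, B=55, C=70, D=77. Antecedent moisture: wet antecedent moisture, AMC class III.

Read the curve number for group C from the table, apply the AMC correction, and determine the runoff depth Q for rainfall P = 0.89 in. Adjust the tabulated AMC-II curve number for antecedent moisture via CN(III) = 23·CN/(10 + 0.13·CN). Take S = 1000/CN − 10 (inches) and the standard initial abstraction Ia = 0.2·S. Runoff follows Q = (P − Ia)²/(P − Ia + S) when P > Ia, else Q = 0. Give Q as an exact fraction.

NRCS table: woods, good condition, soil group C → CN(II) = 70
CN(III) from CN(II)=70: (23·70)/(10 + 0.13·70) = 16100/191 ≈ 84.293
Max retention: S = 1000/(16100/191) − 10 = 300/161 in (≈ 1.863 in)
Ia = 0.2·(300/161) = 60/161 in ≈ 0.373 in
Excess rainfall: 0.890 − 0.373 = 0.517 in; P > Ia so Q > 0
Runoff Q = (P−Ia)²/(P−Ia+S) = (0.517)²/(0.517+1.863) = 69372241/617096900 ≈ 0.112 in

Q = 69372241/617096900 in ≈ 0.112 in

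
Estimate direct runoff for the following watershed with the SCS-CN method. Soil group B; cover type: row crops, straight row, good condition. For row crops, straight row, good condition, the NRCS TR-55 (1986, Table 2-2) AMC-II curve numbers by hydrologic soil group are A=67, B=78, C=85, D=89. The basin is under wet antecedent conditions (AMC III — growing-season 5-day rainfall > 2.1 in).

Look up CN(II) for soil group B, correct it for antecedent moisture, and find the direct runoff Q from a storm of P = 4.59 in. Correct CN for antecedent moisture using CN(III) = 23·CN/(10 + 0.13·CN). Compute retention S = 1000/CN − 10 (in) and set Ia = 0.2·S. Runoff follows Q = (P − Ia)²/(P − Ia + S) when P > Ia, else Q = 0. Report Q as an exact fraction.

Q = 151884016729/44825153100 in ≈ 3.388 in

NRCS table: row crops, straight row, good condition, soil group B → CN(II) = 78
Adjust CN=78 to AMC III: 23·78/(10 + 0.13·78) → 1794 ÷ (1007/50) = 89700/1007 ≈ 89.076
Retention S: 1000/CN − 10 with CN=89.076 → S = 1100/897 ≈ 1.226 in
Ia = 0.2·(1100/897) = 220/897 in ≈ 0.245 in
Since P=4.590 > Ia=0.245: effective rainfall P−Ia = 389723/89700 in
Q = (389723/89700)²/((389723/89700) + 1100/897) = (151884016729/8046090000)/(499723/89700) = 151884016729/44825153100 in ≈ 3.388 in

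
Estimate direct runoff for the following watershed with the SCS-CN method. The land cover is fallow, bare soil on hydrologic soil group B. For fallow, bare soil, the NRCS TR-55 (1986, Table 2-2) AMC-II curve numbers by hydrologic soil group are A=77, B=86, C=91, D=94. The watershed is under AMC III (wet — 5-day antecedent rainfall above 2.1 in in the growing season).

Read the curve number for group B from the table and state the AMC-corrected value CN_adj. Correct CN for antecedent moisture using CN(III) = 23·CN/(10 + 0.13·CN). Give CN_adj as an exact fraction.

NRCS table: fallow, bare soil, soil group B → CN(II) = 86
Wet (AMC III): CN(III) = 23·86/(10 + 0.13·86) = 1978/(1059/50) = 98900/1059 ≈ 93.390

CN_adj = 98900/1059 ≈ 93.390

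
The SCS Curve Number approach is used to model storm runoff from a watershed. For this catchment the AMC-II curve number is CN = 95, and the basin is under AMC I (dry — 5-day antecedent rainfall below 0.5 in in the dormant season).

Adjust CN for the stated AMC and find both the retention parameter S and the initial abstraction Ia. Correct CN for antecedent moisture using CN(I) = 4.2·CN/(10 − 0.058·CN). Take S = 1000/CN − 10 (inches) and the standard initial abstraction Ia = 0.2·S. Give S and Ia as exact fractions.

Adjust CN=95 to AMC I: 4.2·95/(10 − 0.058·95) → 399 ÷ (449/100) = 39900/449 ≈ 88.864
S = 1000/(39900/449) − 10 = 500/399 in ≈ 1.253 in
Ia = 0.2·(500/399) = 100/399 in ≈ 0.251 in

S = 500/399 in ≈ 1.253 in; Ia = 100/399 in ≈ 0.251 in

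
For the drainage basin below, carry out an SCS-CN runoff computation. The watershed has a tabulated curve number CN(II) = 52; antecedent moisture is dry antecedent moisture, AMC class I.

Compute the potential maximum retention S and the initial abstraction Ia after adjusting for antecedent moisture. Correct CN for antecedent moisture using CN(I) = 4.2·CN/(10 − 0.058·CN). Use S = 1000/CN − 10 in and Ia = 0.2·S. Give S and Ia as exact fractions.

S = 2000/91 in ≈ 21.978 in; Ia = 400/91 in ≈ 4.396 in

Adjust CN=52 to AMC I: 4.2·52/(10 − 0.058·52) → (1092/5) ÷ (873/125) = 9100/291 ≈ 31.271
Retention S: 1000/CN − 10 with CN=31.271 → S = 2000/91 ≈ 21.978 in
Ia = 0.2S: 0.2·21.978 = 4.396 in (exactly 400/91)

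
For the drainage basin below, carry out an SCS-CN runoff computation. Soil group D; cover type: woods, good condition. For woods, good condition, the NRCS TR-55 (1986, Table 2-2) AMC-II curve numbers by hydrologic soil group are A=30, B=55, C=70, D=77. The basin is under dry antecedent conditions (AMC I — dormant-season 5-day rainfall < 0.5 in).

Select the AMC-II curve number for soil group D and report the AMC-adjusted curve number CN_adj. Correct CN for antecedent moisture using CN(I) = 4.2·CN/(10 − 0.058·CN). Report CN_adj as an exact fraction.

CN_adj = 161700/2767 ≈ 58.439

NRCS table: woods, good condition, soil group D → CN(II) = 77
Adjust CN=77 to AMC I: 4.2·77/(10 − 0.058·77) → (1617/5) ÷ (2767/500) = 161700/2767 ≈ 58.439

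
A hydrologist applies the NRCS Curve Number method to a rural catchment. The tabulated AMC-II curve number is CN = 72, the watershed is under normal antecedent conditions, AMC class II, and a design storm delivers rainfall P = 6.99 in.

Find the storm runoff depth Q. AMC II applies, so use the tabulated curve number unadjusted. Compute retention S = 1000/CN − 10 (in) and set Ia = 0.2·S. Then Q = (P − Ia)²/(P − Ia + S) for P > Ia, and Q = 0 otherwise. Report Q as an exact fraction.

AMC II — tabulated CN = 72 applies directly.
Retention S: 1000/CN − 10 with CN=72.000 → S = 35/9 ≈ 3.889 in
Ia = 0.2·(35/9) = 7/9 in ≈ 0.778 in
Excess rainfall: 6.990 − 0.778 = 6.212 in; P > Ia so Q > 0
Q = (5591/900)²/((5591/900) + 35/9) = (31259281/810000)/(9091/900) = 31259281/8181900 in ≈ 3.821 in

Q = 31259281/8181900 in ≈ 3.821 in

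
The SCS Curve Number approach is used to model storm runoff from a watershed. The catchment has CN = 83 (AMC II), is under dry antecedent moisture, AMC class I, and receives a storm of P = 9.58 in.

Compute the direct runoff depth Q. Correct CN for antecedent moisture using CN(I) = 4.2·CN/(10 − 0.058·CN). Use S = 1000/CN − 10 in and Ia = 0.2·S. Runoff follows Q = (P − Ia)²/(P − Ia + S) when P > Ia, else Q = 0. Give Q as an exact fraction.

Adjust CN=83 to AMC I: 4.2·83/(10 − 0.058·83) → (1743/5) ÷ (2593/500) = 174300/2593 ≈ 67.219
Max retention: S = 1000/(174300/2593) − 10 = 8500/1743 in (≈ 4.877 in)
Initial abstraction Ia = S/5 = (8500/1743)/5 = 1700/1743 ≈ 0.975 in
P − Ia = 9.580 − 0.975 = 749897/87150 ≈ 8.605 in (> 0, runoff occurs)
Q = (749897/87150)²/((749897/87150) + 8500/1743) = (562345510609/7595122500)/(1174897/87150) = 562345510609/102392273550 in ≈ 5.492 in

Q = 562345510609/102392273550 in ≈ 5.492 in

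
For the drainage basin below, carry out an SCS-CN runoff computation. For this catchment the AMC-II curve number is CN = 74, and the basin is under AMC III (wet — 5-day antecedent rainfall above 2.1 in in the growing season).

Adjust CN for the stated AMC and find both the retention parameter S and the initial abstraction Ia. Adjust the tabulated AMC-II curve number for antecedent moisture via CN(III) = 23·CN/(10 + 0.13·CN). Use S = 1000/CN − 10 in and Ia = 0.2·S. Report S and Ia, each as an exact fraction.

S = 1300/851 in ≈ 1.528 in; Ia = 260/851 in ≈ 0.306 in

Adjust CN=74 to AMC III: 23·74/(10 + 0.13·74) → 1702 ÷ (981/50) = 85100/981 ≈ 86.748
Retention S: 1000/CN − 10 with CN=86.748 → S = 1300/851 ≈ 1.528 in
Ia = 0.2·(1300/851) = 260/851 in ≈ 0.306 in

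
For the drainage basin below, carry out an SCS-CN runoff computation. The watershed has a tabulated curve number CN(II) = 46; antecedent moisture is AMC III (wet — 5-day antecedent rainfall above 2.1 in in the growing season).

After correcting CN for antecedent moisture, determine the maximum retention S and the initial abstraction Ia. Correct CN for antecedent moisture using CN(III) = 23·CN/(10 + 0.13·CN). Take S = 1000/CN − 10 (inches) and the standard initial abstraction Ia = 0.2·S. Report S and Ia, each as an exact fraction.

S = 2700/529 in ≈ 5.104 in; Ia = 540/529 in ≈ 1.021 in

CN(III) from CN(II)=46: (23·46)/(10 + 0.13·46) = 52900/799 ≈ 66.208
S = 1000/(52900/799) − 10 = 2700/529 in ≈ 5.104 in
Ia = 0.2·(2700/529) = 540/529 in ≈ 1.021 in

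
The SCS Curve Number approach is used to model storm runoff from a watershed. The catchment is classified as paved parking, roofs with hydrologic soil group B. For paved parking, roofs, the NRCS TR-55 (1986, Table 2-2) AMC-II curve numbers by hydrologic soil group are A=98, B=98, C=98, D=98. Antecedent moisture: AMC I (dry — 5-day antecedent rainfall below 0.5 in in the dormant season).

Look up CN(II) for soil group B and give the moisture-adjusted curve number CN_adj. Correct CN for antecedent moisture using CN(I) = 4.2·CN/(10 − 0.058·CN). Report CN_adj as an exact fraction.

NRCS table: paved parking, roofs, soil group B → CN(II) = 98
Dry (AMC I): CN(I) = 4.2·98/(10 − 0.058·98) = (2058/5)/(1079/250) = 102900/1079 ≈ 95.366

CN_adj = 102900/1079 ≈ 95.366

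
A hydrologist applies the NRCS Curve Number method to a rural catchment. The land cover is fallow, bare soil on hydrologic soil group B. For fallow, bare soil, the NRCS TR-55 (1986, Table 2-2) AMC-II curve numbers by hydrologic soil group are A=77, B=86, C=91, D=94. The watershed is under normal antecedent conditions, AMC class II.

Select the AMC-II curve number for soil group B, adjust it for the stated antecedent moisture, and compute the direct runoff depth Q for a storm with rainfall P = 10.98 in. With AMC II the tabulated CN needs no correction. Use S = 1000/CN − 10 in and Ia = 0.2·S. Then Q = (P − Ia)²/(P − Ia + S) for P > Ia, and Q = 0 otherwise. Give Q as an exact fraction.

Q = 524730649/56775050 in ≈ 9.242 in

NRCS table: fallow, bare soil, soil group B → CN(II) = 86
AMC II — tabulated CN = 86 applies directly.
Max retention: S = 1000/86 − 10 = 70/43 in (≈ 1.628 in)
Initial abstraction Ia = S/5 = (70/43)/5 = 14/43 ≈ 0.326 in
Excess rainfall: 10.980 − 0.326 = 10.654 in; P > Ia so Q > 0
Runoff Q = (P−Ia)²/(P−Ia+S) = (10.654)²/(10.654+1.628) = 524730649/56775050 ≈ 9.242 in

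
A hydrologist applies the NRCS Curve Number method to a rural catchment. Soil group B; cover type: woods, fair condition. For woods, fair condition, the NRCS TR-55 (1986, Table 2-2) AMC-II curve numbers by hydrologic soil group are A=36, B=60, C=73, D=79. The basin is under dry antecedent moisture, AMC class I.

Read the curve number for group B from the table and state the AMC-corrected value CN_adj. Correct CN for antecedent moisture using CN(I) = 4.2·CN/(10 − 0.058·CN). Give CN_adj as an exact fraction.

NRCS table: woods, fair condition, soil group B → CN(II) = 60
Dry (AMC I): CN(I) = 4.2·60/(10 − 0.058·60) = 252/(163/25) = 6300/163 ≈ 38.650

CN_adj = 6300/163 ≈ 38.650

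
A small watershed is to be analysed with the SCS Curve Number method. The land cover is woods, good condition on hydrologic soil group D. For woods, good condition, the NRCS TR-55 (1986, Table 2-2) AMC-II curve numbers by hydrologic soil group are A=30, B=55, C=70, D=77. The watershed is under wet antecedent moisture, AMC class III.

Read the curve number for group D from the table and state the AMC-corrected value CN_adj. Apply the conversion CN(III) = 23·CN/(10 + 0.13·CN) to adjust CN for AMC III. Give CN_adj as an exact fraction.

NRCS table: woods, good condition, soil group D → CN(II) = 77
CN(III) from CN(II)=77: (23·77)/(10 + 0.13·77) = 7700/87 ≈ 88.506

CN_adj = 7700/87 ≈ 88.506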